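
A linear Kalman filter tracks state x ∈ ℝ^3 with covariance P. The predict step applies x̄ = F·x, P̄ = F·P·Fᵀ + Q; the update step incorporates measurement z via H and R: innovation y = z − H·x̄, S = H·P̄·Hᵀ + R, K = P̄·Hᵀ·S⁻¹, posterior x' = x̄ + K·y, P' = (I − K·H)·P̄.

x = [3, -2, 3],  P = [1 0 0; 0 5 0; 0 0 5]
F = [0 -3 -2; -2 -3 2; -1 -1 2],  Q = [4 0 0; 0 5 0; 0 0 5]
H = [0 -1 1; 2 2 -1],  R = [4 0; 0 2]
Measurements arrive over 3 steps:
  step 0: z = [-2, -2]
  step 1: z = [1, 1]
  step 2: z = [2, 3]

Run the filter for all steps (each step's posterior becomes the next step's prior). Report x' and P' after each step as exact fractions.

step 0: x̄ = F·x = [0, 6, 5]
step 0: P̄ = F·P·Fᵀ + Q = [69 25 -5; 25 74 37; -5 37 31]
step 0: y = z − H·x̄ = [-1, -9]
step 0: S = H·P̄·Hᵀ + R = [35 -128; -128 677]
step 0: K = P̄·Hᵀ·S⁻¹ = [4394/7311 2915/7311; -4441/7311 899/7311; 54/2437 129/2437]
step 0: x' = x̄ + K·y = [-30629/7311, 40216/7311, 10970/2437]
step 0: P' = (I − K·H)·P̄ = [73684/7311 -123962/7311 -35462/2437; -123962/7311 231958/7311 71398/2437; -35462/2437 71398/2437 71614/2437]
step 1: x̄ = F·x = [-62156/2437, 6430/7311, 56233/7311]
step 1: P̄ = F·P·Fᵀ + Q = [1848854/2437 19646/2437 -534976/2437; 19646/2437 71497/7311 7564/7311; -534976/2437 7564/7311 522409/7311]
step 1: y = z − H·x̄ = [-14164/2437, 423620/7311]
step 1: S = H·P̄·Hᵀ + R = [202674/2437 -1323481/2437; -1323481/2437 29870227/7311]
step 1: K = P̄·Hᵀ·S⁻¹ = [54021634/109302765 18025822/36434255; -123643303/327908295 -4551439/109302765; 7707644/29809845 -895033/9936615]
step 1: x' = x̄ + K·y = [31642852/109302765, 215847326/327908295, 28904687/29809845]
step 1: P' = (I − K·H)·P̄ = [140720022/36434255 -520078664/109302765 -27635648/9936615; -520078664/109302765 2598590138/327908295 191274266/29809845; -27635648/9936615 191274266/29809845 222104842/29809845]
step 2: x̄ = F·x = [-1283445092/327908295, -18317816/29809845, 36125248/36434255]
step 2: P̄ = F·P·Fᵀ + Q = [59719760582/327908295 55034246/29809845 -1877507898/36434255; 55034246/29809845 290014783/29809845 9493806/3312205; -1877507898/36434255 9493806/3312205 820954523/36434255]
step 2: y = z − H·x̄ = [129193382/327908295, 475414917/36434255]
step 2: S = H·P̄·Hᵀ + R = [10010612912/327908295 -5106127903/36434255; -5106127903/36434255 36484205653/36434255]
step 2: K = P̄·Hᵀ·S⁻¹ = [76081944314/155821326527 1746182203156/3583890510121; -57444375395/155821326527 -112315726523/3583890510121; 41271237936/155821326527 -296136331031/3583890510121]
step 2: x' = x̄ + K·y = [9447142665692/3583890510121, -4188371094803/3583890510121, 63331934915/3583890510121]
step 2: P' = (I − K·H)·P̄ = [13642911722138/3583890510121 -16793920161076/3583890510121 -9794381284188/3583890510121; -16793920161076/3583890510121 28078326332766/3583890510121 22793443796426/3583890510121; -9794381284188/3583890510121 22793443796426/3583890510121 26590397686538/3583890510121]

step 0: x' = [-30629/7311, 40216/7311, 10970/2437], P' = [73684/7311 -123962/7311 -35462/2437; -123962/7311 231958/7311 71398/2437; -35462/2437 71398/2437 71614/2437]
step 1: x' = [31642852/109302765, 215847326/327908295, 28904687/29809845], P' = [140720022/36434255 -520078664/109302765 -27635648/9936615; -520078664/109302765 2598590138/327908295 191274266/29809845; -27635648/9936615 191274266/29809845 222104842/29809845]
step 2: x' = [9447142665692/3583890510121, -4188371094803/3583890510121, 63331934915/3583890510121], P' = [13642911722138/3583890510121 -16793920161076/3583890510121 -9794381284188/3583890510121; -16793920161076/3583890510121 28078326332766/3583890510121 22793443796426/3583890510121; -9794381284188/3583890510121 22793443796426/3583890510121 26590397686538/3583890510121]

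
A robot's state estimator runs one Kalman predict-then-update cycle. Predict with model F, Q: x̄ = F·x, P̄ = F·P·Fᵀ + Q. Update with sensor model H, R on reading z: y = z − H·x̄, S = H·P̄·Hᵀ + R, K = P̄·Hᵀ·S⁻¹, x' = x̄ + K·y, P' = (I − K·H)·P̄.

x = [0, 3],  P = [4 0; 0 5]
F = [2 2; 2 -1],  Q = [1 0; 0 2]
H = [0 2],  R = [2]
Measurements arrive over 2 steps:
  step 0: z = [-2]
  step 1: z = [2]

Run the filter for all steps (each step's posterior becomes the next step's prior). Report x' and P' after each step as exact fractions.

step 0: x̄ = F·x = [6, -3]
step 0: P̄ = F·P·Fᵀ + Q = [37 6; 6 23]
step 0: y = z − H·x̄ = [4]
step 0: S = H·P̄·Hᵀ + R = [94]
step 0: K = P̄·Hᵀ·S⁻¹ = [6/47; 23/47]
step 0: x' = x̄ + K·y = [306/47, -49/47]
step 0: P' = (I − K·H)·P̄ = [1667/47 6/47; 6/47 23/47]
step 1: x̄ = F·x = [514/47, 661/47]
step 1: P̄ = F·P·Fᵀ + Q = [6855/47 6634/47; 6634/47 6761/47]
step 1: y = z − H·x̄ = [-1228/47]
step 1: S = H·P̄·Hᵀ + R = [27138/47]
step 1: K = P̄·Hᵀ·S⁻¹ = [6634/13569; 6761/13569]
step 1: x' = x̄ + K·y = [-24938/13569, 14183/13569]
step 1: P' = (I − K·H)·P̄ = [106289/13569 6634/13569; 6634/13569 6761/13569]

step 0: x' = [306/47, -49/47], P' = [1667/47 6/47; 6/47 23/47]
step 1: x' = [-24938/13569, 14183/13569], P' = [106289/13569 6634/13569; 6634/13569 6761/13569]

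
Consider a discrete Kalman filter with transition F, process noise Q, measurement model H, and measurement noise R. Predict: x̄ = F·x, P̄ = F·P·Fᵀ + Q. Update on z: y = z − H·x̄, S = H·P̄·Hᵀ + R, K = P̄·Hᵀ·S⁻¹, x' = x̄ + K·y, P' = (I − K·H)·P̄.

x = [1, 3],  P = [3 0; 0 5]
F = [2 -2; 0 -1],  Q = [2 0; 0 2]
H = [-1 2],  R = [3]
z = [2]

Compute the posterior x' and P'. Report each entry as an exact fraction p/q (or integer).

x' = [-156/25, -59/25]
P' = [654/25 306/25; 306/25 159/25]

x̄ = F·x = [-4, -3]
P̄ = F·P·Fᵀ + Q = [34 10; 10 7]
y = z − H·x̄ = [4]
S = H·P̄·Hᵀ + R = [25]
K = P̄·Hᵀ·S⁻¹ = [-14/25; 4/25]
x' = x̄ + K·y = [-156/25, -59/25]
P' = (I − K·H)·P̄ = [654/25 306/25; 306/25 159/25]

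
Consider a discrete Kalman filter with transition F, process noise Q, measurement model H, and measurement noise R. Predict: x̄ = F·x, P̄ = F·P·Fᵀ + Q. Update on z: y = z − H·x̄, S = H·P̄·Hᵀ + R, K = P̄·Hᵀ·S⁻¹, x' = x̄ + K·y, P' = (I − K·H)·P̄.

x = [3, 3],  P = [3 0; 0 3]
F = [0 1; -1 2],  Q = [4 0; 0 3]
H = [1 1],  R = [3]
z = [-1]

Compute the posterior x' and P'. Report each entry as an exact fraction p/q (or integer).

x̄ = F·x = [3, 3]
P̄ = F·P·Fᵀ + Q = [7 6; 6 18]
y = z − H·x̄ = [-7]
S = H·P̄·Hᵀ + R = [40]
K = P̄·Hᵀ·S⁻¹ = [13/40; 3/5]
x' = x̄ + K·y = [29/40, -6/5]
P' = (I − K·H)·P̄ = [111/40 -9/5; -9/5 18/5]

x' = [29/40, -6/5]
P' = [111/40 -9/5; -9/5 18/5]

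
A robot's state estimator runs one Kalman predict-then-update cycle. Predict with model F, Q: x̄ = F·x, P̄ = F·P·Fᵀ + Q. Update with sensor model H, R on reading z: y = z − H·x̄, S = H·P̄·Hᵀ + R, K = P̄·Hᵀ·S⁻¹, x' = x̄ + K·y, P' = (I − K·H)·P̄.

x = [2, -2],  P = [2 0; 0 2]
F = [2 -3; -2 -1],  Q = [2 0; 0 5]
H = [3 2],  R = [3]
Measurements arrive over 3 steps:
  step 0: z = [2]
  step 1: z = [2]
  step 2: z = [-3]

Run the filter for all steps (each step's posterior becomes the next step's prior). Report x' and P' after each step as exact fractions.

step 0: x̄ = F·x = [10, -2]
step 0: P̄ = F·P·Fᵀ + Q = [28 -2; -2 15]
step 0: y = z − H·x̄ = [-24]
step 0: S = H·P̄·Hᵀ + R = [291]
step 0: K = P̄·Hᵀ·S⁻¹ = [80/291; 8/97]
step 0: x' = x̄ + K·y = [330/97, -386/97]
step 0: P' = (I − K·H)·P̄ = [1748/291 -834/97; -834/97 1263/97]
step 1: x̄ = F·x = [1818/97, -274/97]
step 1: P̄ = F·P·Fᵀ + Q = [71699/291 -5633/291; -5633/291 2228/291]
step 1: y = z − H·x̄ = [-4712/97]
step 1: S = H·P̄·Hᵀ + R = [587480/291]
step 1: K = P̄·Hᵀ·S⁻¹ = [203831/587480; -12443/587480]
step 1: x' = x̄ + K·y = [7297/3865, -6941/3865]
step 1: P' = (I − K·H)·P̄ = [1974749/587480 -2656377/587480; -2656377/587480 3965901/587480]
step 2: x̄ = F·x = [35417/3865, -7653/3865]
step 2: P̄ = F·P·Fᵀ + Q = [76643589/587480 -348779/30920; -348779/30920 219831/30920]
step 2: y = z − H·x̄ = [-20508/773]
step 2: S = H·P̄·Hᵀ + R = [125748057/117496]
step 2: K = P̄·Hᵀ·S⁻¹ = [43335433/125748057; -768455/41916019]
step 2: x' = x̄ + K·y = [4313771/209580095, -313047759/209580095]
step 2: P' = (I − K·H)·P̄ = [2110570843/628740285 -946946839/209580095; -946946839/209580095 1414656846/209580095]

step 0: x' = [330/97, -386/97], P' = [1748/291 -834/97; -834/97 1263/97]
step 1: x' = [7297/3865, -6941/3865], P' = [1974749/587480 -2656377/587480; -2656377/587480 3965901/587480]
step 2: x' = [4313771/209580095, -313047759/209580095], P' = [2110570843/628740285 -946946839/209580095; -946946839/209580095 1414656846/209580095]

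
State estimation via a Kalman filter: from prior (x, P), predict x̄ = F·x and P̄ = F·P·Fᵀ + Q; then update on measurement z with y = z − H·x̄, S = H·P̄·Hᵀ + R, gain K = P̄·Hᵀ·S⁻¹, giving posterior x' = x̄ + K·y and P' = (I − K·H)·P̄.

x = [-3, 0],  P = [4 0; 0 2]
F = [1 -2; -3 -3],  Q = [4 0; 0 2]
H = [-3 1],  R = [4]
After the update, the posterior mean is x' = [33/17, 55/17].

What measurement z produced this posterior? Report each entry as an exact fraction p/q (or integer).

x̄ = F·x = [-3, 9]
P̄ = F·P·Fᵀ + Q = [16 0; 0 56]
S = H·P̄·Hᵀ + R = [204]
K = P̄·Hᵀ·S⁻¹ = [-4/17; 14/51]
x' − x̄ = [84/17, -98/17] = K·y
y = (KᵀK)⁻¹·Kᵀ·(x' − x̄) = [-21]
z = y + H·x̄ = [-21] + [18] = [-3]

z = [-3]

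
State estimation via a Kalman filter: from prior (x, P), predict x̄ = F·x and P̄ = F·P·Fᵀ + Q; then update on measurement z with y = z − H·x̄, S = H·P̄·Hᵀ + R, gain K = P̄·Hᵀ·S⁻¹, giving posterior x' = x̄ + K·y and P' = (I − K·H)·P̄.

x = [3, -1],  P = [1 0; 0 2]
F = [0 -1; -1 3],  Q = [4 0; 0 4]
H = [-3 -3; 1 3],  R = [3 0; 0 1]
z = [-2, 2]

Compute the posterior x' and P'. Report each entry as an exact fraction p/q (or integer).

x̄ = F·x = [1, -6]
P̄ = F·P·Fᵀ + Q = [6 -6; -6 23]
y = z − H·x̄ = [-17, 19]
S = H·P̄·Hᵀ + R = [156 -153; -153 178]
K = P̄·Hᵀ·S⁻¹ = [-612/1453 -624/1453; 187/1453 675/1453]
x' = x̄ + K·y = [1/1453, 928/1453]
P' = (I − K·H)·P̄ = [1230/1453 -618/1453; -618/1453 431/1453]

x' = [1/1453, 928/1453]
P' = [1230/1453 -618/1453; -618/1453 431/1453]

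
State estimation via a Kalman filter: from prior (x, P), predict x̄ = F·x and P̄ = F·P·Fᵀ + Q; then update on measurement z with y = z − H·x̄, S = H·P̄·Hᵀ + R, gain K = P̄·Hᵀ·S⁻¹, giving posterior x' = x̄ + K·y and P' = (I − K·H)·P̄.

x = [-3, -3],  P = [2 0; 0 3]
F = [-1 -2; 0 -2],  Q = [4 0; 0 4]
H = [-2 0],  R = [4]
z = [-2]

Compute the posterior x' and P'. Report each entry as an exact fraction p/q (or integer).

x' = [27/19, 18/19]
P' = [18/19 12/19; 12/19 160/19]

x̄ = F·x = [9, 6]
P̄ = F·P·Fᵀ + Q = [18 12; 12 16]
y = z − H·x̄ = [16]
S = H·P̄·Hᵀ + R = [76]
K = P̄·Hᵀ·S⁻¹ = [-9/19; -6/19]
x' = x̄ + K·y = [27/19, 18/19]
P' = (I − K·H)·P̄ = [18/19 12/19; 12/19 160/19]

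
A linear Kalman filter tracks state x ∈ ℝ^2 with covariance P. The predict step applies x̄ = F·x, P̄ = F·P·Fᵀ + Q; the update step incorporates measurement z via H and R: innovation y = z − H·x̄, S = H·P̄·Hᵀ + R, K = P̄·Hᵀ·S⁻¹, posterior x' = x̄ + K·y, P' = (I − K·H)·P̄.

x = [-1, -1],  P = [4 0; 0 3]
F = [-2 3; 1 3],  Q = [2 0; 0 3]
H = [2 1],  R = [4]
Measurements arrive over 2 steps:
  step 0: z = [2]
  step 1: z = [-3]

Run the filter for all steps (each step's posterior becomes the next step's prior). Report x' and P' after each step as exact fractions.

step 0: x' = [289/147, -100/49], P' = [1349/294 -377/49; -377/49 802/49]
step 1: x' = [-117190/58719, 166333/176157], P' = [108442/58719 -127876/58719; -127876/58719 936268/176157]

step 0: x̄ = F·x = [-1, -4]
step 0: P̄ = F·P·Fᵀ + Q = [45 19; 19 34]
step 0: y = z − H·x̄ = [8]
step 0: S = H·P̄·Hᵀ + R = [294]
step 0: K = P̄·Hᵀ·S⁻¹ = [109/294; 12/49]
step 0: x' = x̄ + K·y = [289/147, -100/49]
step 0: P' = (I − K·H)·P̄ = [1349/294 -377/49; -377/49 802/49]
step 1: x̄ = F·x = [-1478/147, -611/147]
step 1: P̄ = F·P·Fᵀ + Q = [38218/147 23698/147; 23698/147 31967/294]
step 1: y = z − H·x̄ = [1042/49]
step 1: S = H·P̄·Hᵀ + R = [176157/98]
step 1: K = P̄·Hᵀ·S⁻¹ = [22252/58719; 42253/176157]
step 1: x' = x̄ + K·y = [-117190/58719, 166333/176157]
step 1: P' = (I − K·H)·P̄ = [108442/58719 -127876/58719; -127876/58719 936268/176157]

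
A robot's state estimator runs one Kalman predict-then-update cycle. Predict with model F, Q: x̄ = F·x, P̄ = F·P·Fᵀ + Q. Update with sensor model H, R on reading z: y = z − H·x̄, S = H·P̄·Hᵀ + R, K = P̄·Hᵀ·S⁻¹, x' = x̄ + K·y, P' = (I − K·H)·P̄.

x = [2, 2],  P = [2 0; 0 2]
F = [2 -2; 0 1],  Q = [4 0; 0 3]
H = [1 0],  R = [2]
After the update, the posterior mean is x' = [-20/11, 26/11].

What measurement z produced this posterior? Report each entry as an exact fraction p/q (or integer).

x̄ = F·x = [0, 2]
P̄ = F·P·Fᵀ + Q = [20 -4; -4 5]
S = H·P̄·Hᵀ + R = [22]
K = P̄·Hᵀ·S⁻¹ = [10/11; -2/11]
x' − x̄ = [-20/11, 4/11] = K·y
y = (KᵀK)⁻¹·Kᵀ·(x' − x̄) = [-2]
z = y + H·x̄ = [-2] + [0] = [-2]

z = [-2]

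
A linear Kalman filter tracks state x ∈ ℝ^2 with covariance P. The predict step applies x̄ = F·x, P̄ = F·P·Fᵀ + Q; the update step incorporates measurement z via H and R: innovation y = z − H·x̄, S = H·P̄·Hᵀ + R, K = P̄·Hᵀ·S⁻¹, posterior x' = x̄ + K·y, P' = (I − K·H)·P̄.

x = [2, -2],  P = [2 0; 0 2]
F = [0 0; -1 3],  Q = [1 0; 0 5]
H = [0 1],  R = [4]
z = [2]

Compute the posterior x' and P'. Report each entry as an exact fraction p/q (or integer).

x' = [0, 18/29]
P' = [1 0; 0 100/29]

x̄ = F·x = [0, -8]
P̄ = F·P·Fᵀ + Q = [1 0; 0 25]
y = z − H·x̄ = [10]
S = H·P̄·Hᵀ + R = [29]
K = P̄·Hᵀ·S⁻¹ = [0; 25/29]
x' = x̄ + K·y = [0, 18/29]
P' = (I − K·H)·P̄ = [1 0; 0 100/29]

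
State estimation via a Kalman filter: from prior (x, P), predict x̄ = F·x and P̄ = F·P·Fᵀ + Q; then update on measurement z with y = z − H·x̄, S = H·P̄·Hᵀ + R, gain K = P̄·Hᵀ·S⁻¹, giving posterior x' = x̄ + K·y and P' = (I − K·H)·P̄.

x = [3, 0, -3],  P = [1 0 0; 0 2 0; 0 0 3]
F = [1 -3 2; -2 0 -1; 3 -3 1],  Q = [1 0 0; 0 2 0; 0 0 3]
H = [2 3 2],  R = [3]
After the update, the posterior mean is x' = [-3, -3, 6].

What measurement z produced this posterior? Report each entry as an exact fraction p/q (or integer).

z = [-3]

x̄ = F·x = [-3, -3, 6]
P̄ = F·P·Fᵀ + Q = [32 -8 27; -8 9 -9; 27 -9 33]
S = H·P̄·Hᵀ + R = [356]
K = P̄·Hᵀ·S⁻¹ = [47/178; -7/356; 93/356]
x' − x̄ = [0, 0, 0] = K·y
y = (KᵀK)⁻¹·Kᵀ·(x' − x̄) = [0]
z = y + H·x̄ = [0] + [-3] = [-3]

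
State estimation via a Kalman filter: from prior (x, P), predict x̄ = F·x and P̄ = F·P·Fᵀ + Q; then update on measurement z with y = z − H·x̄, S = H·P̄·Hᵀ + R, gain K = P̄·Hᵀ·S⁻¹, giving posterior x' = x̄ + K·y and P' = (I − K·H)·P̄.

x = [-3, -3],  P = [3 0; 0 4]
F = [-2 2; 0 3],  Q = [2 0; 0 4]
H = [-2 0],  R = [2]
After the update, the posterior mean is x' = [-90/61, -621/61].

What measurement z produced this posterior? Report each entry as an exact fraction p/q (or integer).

z = [3]

x̄ = F·x = [0, -9]
P̄ = F·P·Fᵀ + Q = [30 24; 24 40]
S = H·P̄·Hᵀ + R = [122]
K = P̄·Hᵀ·S⁻¹ = [-30/61; -24/61]
x' − x̄ = [-90/61, -72/61] = K·y
y = (KᵀK)⁻¹·Kᵀ·(x' − x̄) = [3]
z = y + H·x̄ = [3] + [0] = [3]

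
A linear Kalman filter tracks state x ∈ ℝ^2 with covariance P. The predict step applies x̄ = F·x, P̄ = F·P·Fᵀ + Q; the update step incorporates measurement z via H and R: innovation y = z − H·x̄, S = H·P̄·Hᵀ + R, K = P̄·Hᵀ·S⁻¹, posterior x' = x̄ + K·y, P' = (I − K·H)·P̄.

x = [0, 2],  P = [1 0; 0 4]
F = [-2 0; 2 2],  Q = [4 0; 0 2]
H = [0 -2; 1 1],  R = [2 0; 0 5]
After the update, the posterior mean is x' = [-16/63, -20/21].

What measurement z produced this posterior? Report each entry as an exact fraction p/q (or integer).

x̄ = F·x = [0, 4]
P̄ = F·P·Fᵀ + Q = [8 -4; -4 22]
S = H·P̄·Hᵀ + R = [90 -36; -36 27]
K = P̄·Hᵀ·S⁻¹ = [20/63 4/7; -10/21 2/63]
x' − x̄ = [-16/63, -104/21] = K·y
y = (KᵀK)⁻¹·Kᵀ·(x' − x̄) = [10, -6]
z = y + H·x̄ = [10, -6] + [-8, 4] = [2, -2]

z = [2, -2]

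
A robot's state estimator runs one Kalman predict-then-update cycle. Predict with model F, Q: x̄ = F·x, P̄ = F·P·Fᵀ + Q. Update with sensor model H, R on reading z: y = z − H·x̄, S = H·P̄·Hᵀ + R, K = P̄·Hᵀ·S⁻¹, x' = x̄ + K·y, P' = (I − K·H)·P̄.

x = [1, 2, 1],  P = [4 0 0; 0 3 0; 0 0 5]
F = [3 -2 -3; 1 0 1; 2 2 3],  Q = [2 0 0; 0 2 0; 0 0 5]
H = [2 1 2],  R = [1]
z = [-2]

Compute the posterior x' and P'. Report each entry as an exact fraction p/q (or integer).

x̄ = F·x = [-4, 2, 9]
P̄ = F·P·Fᵀ + Q = [95 -3 -33; -3 11 23; -33 23 78]
y = z − H·x̄ = [-14]
S = H·P̄·Hᵀ + R = [520]
K = P̄·Hᵀ·S⁻¹ = [121/520; 51/520; 113/520]
x' = x̄ + K·y = [-1887/260, 163/260, 1549/260]
P' = (I − K·H)·P̄ = [34759/520 -7731/520 -30833/520; -7731/520 3119/520 6197/520; -30833/520 6197/520 27791/520]

x' = [-1887/260, 163/260, 1549/260]
P' = [34759/520 -7731/520 -30833/520; -7731/520 3119/520 6197/520; -30833/520 6197/520 27791/520]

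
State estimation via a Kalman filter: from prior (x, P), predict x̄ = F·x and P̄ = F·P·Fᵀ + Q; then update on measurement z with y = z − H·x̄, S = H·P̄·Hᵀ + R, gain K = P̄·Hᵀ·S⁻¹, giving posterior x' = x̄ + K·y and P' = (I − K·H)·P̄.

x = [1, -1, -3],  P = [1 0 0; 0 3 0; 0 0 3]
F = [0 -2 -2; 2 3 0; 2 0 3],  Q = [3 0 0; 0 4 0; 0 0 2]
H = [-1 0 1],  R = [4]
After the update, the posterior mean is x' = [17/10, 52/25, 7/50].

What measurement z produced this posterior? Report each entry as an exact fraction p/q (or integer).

z = [-1]

x̄ = F·x = [8, -1, -7]
P̄ = F·P·Fᵀ + Q = [27 -18 -18; -18 35 4; -18 4 33]
S = H·P̄·Hᵀ + R = [100]
K = P̄·Hᵀ·S⁻¹ = [-9/20; 11/50; 51/100]
x' − x̄ = [-63/10, 77/25, 357/50] = K·y
y = (KᵀK)⁻¹·Kᵀ·(x' − x̄) = [14]
z = y + H·x̄ = [14] + [-15] = [-1]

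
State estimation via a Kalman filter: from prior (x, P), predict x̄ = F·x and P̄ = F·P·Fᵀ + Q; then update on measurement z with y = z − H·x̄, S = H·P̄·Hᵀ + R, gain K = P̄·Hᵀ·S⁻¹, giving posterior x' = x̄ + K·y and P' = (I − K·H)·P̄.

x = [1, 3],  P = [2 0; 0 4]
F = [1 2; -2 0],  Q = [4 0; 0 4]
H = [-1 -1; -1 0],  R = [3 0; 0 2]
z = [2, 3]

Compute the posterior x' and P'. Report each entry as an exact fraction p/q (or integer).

x' = [-197/93, 2/93]
P' = [157/93 -130/93; -130/93 328/93]

x̄ = F·x = [7, -2]
P̄ = F·P·Fᵀ + Q = [22 -4; -4 12]
y = z − H·x̄ = [7, 10]
S = H·P̄·Hᵀ + R = [29 18; 18 24]
K = P̄·Hᵀ·S⁻¹ = [-3/31 -157/186; -22/31 65/93]
x' = x̄ + K·y = [-197/93, 2/93]
P' = (I − K·H)·P̄ = [157/93 -130/93; -130/93 328/93]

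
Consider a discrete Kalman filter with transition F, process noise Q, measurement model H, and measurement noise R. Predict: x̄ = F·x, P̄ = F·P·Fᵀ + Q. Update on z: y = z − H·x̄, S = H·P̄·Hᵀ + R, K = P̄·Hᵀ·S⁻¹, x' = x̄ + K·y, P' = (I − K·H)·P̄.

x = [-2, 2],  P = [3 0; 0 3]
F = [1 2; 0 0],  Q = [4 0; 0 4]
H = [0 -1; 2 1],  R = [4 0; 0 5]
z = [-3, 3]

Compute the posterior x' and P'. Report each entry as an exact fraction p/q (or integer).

x' = [71/83, 239/166]
P' = [133/83 -76/83; -76/83 162/83]

x̄ = F·x = [2, 0]
P̄ = F·P·Fᵀ + Q = [19 0; 0 4]
y = z − H·x̄ = [-3, -1]
S = H·P̄·Hᵀ + R = [8 -4; -4 85]
K = P̄·Hᵀ·S⁻¹ = [19/83 38/83; -81/166 2/83]
x' = x̄ + K·y = [71/83, 239/166]
P' = (I − K·H)·P̄ = [133/83 -76/83; -76/83 162/83]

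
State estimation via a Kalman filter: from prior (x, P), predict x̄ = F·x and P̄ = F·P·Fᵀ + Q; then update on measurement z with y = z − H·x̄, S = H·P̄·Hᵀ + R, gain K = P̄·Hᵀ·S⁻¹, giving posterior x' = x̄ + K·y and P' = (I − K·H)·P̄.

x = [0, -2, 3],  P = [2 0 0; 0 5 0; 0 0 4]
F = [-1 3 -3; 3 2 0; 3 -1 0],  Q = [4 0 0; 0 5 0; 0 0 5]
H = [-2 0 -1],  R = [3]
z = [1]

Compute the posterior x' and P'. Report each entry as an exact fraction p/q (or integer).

x' = [-294/295, 332/295, 212/295]
P' = [2256/295 -1488/295 -4053/295; -1488/295 9549/295 3144/295; -4053/295 3144/295 8064/295]

x̄ = F·x = [-15, -4, 2]
P̄ = F·P·Fᵀ + Q = [87 24 -21; 24 43 8; -21 8 28]
y = z − H·x̄ = [-27]
S = H·P̄·Hᵀ + R = [295]
K = P̄·Hᵀ·S⁻¹ = [-153/295; -56/295; 14/295]
x' = x̄ + K·y = [-294/295, 332/295, 212/295]
P' = (I − K·H)·P̄ = [2256/295 -1488/295 -4053/295; -1488/295 9549/295 3144/295; -4053/295 3144/295 8064/295]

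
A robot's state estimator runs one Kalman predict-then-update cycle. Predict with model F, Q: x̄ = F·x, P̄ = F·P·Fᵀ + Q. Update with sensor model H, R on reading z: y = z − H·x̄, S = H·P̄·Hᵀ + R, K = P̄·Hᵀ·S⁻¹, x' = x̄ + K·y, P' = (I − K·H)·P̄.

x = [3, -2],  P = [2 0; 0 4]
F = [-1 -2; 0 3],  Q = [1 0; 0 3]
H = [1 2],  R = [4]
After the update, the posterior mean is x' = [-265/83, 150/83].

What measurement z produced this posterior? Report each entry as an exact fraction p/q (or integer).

x̄ = F·x = [1, -6]
P̄ = F·P·Fᵀ + Q = [19 -24; -24 39]
S = H·P̄·Hᵀ + R = [83]
K = P̄·Hᵀ·S⁻¹ = [-29/83; 54/83]
x' − x̄ = [-348/83, 648/83] = K·y
y = (KᵀK)⁻¹·Kᵀ·(x' − x̄) = [12]
z = y + H·x̄ = [12] + [-11] = [1]

z = [1]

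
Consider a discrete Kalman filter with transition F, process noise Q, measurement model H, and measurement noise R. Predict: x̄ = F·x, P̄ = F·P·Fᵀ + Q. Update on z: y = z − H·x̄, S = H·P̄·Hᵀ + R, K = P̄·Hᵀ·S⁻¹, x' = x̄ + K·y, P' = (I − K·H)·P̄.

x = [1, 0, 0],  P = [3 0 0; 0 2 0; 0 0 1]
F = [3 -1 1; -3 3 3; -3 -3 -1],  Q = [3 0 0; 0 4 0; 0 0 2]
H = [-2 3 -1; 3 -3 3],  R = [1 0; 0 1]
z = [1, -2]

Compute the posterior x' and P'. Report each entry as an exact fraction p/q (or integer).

x̄ = F·x = [3, -3, -3]
P̄ = F·P·Fᵀ + Q = [33 -30 -22; -30 58 6; -22 6 48]
y = z − H·x̄ = [13, -11]
S = H·P̄·Hᵀ + R = [939 -1044; -1044 1288]
K = P̄·Hᵀ·S⁻¹ = [-11045/29874 -8133/39832; 1535/4979 1173/19916; 10084/14937 5913/9958]
x' = x̄ + K·y = [52537/119496, 7169/19916, -22567/29874]
P' = (I − K·H)·P̄ = [1024325/119496 81001/19916 -136613/29874; 81001/19916 21883/9958 -9211/4979; -136613/29874 -9211/4979 43630/14937]

x' = [52537/119496, 7169/19916, -22567/29874]
P' = [1024325/119496 81001/19916 -136613/29874; 81001/19916 21883/9958 -9211/4979; -136613/29874 -9211/4979 43630/14937]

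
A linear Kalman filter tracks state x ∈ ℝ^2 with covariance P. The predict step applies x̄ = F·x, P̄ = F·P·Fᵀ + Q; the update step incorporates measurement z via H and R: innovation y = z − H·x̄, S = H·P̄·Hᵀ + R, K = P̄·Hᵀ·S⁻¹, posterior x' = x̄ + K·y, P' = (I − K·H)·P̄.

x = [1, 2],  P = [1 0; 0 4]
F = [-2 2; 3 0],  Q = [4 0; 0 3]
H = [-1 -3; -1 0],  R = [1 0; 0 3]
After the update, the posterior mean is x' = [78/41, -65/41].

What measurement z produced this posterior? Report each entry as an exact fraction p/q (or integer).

x̄ = F·x = [2, 3]
P̄ = F·P·Fᵀ + Q = [24 -6; -6 12]
S = H·P̄·Hᵀ + R = [97 6; 6 27]
K = P̄·Hᵀ·S⁻¹ = [-2/287 -764/861; -94/287 254/861]
x' − x̄ = [-4/41, -188/41] = K·y
y = (KᵀK)⁻¹·Kᵀ·(x' − x̄) = [14, 0]
z = y + H·x̄ = [14, 0] + [-11, -2] = [3, -2]

z = [3, -2]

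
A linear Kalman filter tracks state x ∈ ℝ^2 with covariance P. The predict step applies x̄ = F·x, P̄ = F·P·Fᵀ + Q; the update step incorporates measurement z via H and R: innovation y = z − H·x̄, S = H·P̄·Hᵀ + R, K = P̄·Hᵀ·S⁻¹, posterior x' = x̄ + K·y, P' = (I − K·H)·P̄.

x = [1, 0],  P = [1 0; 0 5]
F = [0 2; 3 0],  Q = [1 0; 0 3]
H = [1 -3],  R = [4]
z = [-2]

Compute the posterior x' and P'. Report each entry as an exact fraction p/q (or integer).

x' = [21/19, 21/19]
P' = [336/19 108/19; 108/19 300/133]

x̄ = F·x = [0, 3]
P̄ = F·P·Fᵀ + Q = [21 0; 0 12]
y = z − H·x̄ = [7]
S = H·P̄·Hᵀ + R = [133]
K = P̄·Hᵀ·S⁻¹ = [3/19; -36/133]
x' = x̄ + K·y = [21/19, 21/19]
P' = (I − K·H)·P̄ = [336/19 108/19; 108/19 300/133]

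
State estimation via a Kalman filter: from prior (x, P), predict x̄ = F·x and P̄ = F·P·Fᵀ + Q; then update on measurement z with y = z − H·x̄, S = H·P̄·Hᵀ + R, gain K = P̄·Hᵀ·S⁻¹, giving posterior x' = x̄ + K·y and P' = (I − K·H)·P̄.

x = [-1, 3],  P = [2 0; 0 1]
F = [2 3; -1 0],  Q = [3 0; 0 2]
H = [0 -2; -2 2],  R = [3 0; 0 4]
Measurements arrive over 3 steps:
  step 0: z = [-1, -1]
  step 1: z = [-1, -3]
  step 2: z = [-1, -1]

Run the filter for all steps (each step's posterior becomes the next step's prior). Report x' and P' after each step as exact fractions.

step 0: x' = [673/371, 367/371], P' = [508/371 180/371; 180/371 204/371]
step 1: x' = [427037/221516, 31115/110758], P' = [144161/110758 23967/55379; 23967/55379 28176/55379]
step 2: x' = [9862275/12405038, 11801243/62025190], P' = [8038661/6202519 2673819/6202519; 2673819/6202519 15762498/31012595]

step 0: x̄ = F·x = [7, 1]
step 0: P̄ = F·P·Fᵀ + Q = [20 -4; -4 4]
step 0: y = z − H·x̄ = [1, 11]
step 0: S = H·P̄·Hᵀ + R = [19 -32; -32 132]
step 0: K = P̄·Hᵀ·S⁻¹ = [-120/371 -164/371; -136/371 12/371]
step 0: x' = x̄ + K·y = [673/371, 367/371]
step 0: P' = (I − K·H)·P̄ = [508/371 180/371; 180/371 204/371]
step 1: x̄ = F·x = [2447/371, -673/371]
step 1: P̄ = F·P·Fᵀ + Q = [7141/371 -1556/371; -1556/371 1250/371]
step 1: y = z − H·x̄ = [-1717/371, 5127/371]
step 1: S = H·P̄·Hᵀ + R = [6113/371 -11224/371; -11224/371 47496/371]
step 1: K = P̄·Hᵀ·S⁻¹ = [-15978/55379 -96227/221516; -18784/55379 4209/110758]
step 1: x' = x̄ + K·y = [427037/221516, 31115/110758]
step 1: P' = (I − K·H)·P̄ = [144161/110758 23967/55379; 23967/55379 28176/55379]
step 2: x̄ = F·x = [260191/55379, -427037/221516]
step 2: P̄ = F·P·Fᵀ + Q = [995647/55379 -216062/55379; -216062/55379 365677/110758]
step 2: y = z − H·x̄ = [-537795/110758, 1357043/110758]
step 2: S = H·P̄·Hᵀ + R = [897491/55379 -1595602/55379; -1595602/55379 6663954/55379]
step 2: K = P̄·Hᵀ·S⁻¹ = [-1782546/6202519 -2682421/6202519; -10508332/31012595 2393403/62025190]
step 2: x' = x̄ + K·y = [9862275/12405038, 11801243/62025190]
step 2: P' = (I − K·H)·P̄ = [8038661/6202519 2673819/6202519; 2673819/6202519 15762498/31012595]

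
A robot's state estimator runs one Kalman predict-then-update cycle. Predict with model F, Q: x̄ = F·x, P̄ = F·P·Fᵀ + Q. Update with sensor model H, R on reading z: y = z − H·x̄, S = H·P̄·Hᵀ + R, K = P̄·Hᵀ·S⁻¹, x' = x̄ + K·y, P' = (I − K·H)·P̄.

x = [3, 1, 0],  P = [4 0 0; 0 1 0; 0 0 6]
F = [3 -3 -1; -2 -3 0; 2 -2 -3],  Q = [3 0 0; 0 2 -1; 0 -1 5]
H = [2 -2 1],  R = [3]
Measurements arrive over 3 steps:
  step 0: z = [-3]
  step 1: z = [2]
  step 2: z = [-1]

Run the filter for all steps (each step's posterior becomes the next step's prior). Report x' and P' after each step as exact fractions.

step 0: x' = [-385/127, -3343/762, -4241/762], P' = [1092/127 1040/127 -11/127; 1040/127 11549/762 10333/762; -11/127 10333/762 21389/762]
step 1: x' = [14690209/1463853, 9299420/487951, 29339749/1463853], P' = [117838159/1463853 69079297/487951 179795602/1463853; 69079297/487951 124043898/487951 109792093/487951; 179795602/1463853 109792093/487951 300731125/1463853]
step 2: x' = [-50729934246/1086977665, -92343416822/1086977665, -84388189529/1086977665], P' = [1396962394457/1086977665 2510605857284/1086977665 2227371905748/1086977665; 2510605857284/1086977665 4517872436408/1086977665 4013046186576/1086977665; 2227371905748/1086977665 4013046186576/1086977665 3571452416442/1086977665]

step 0: x̄ = F·x = [6, -9, 4]
step 0: P̄ = F·P·Fᵀ + Q = [54 -15 48; -15 27 -11; 48 -11 79]
step 0: y = z − H·x̄ = [-37]
step 0: S = H·P̄·Hᵀ + R = [762]
step 0: K = P̄·Hᵀ·S⁻¹ = [31/127; -95/762; 197/762]
step 0: x' = x̄ + K·y = [-385/127, -3343/762, -4241/762]
step 0: P' = (I − K·H)·P̄ = [1092/127 1040/127 -11/127; 1040/127 11549/762 10333/762; -11/127 10333/762 21389/762]
step 1: x̄ = F·x = [3670/381, 4883/254, 14789/762]
step 1: P̄ = F·P·Fᵀ + Q = [68329/381 12796/127 106141/381; 12796/127 68851/254 40815/254; 106141/381 40815/254 343583/762]
step 1: y = z − H·x̄ = [451/254]
step 1: S = H·P̄·Hᵀ + R = [487951/254]
step 1: K = P̄·Hᵀ·S⁻¹ = [110682/487951; -45703/487951; 174419/487951]
step 1: x' = x̄ + K·y = [14690209/1463853, 9299420/487951, 29339749/1463853]
step 1: P' = (I − K·H)·P̄ = [117838159/1463853 69079297/487951 179795602/1463853; 69079297/487951 124043898/487951 109792093/487951; 179795602/1463853 109792093/487951 300731125/1463853]
step 2: x̄ = F·x = [-68963902/1463853, -113075198/1463853, -114435349/1463853]
step 2: P̄ = F·P·Fᵀ + Q = [1882053385/1463853 3368162660/1463853 3000545248/1463853; 3368162660/1463853 6310320280/1463853 5388658016/1463853; 3000545248/1463853 5388658016/1463853 4810843798/1463853]
step 2: y = z − H·x̄ = [24748904/1463853]
step 2: S = H·P̄·Hᵀ + R = [1086977665/1463853]
step 2: K = P̄·Hᵀ·S⁻¹ = [28326698/1086977665; -495657224/1086977665; 34618262/1086977665]
step 2: x' = x̄ + K·y = [-50729934246/1086977665, -92343416822/1086977665, -84388189529/1086977665]
step 2: P' = (I − K·H)·P̄ = [1396962394457/1086977665 2510605857284/1086977665 2227371905748/1086977665; 2510605857284/1086977665 4517872436408/1086977665 4013046186576/1086977665; 2227371905748/1086977665 4013046186576/1086977665 3571452416442/1086977665]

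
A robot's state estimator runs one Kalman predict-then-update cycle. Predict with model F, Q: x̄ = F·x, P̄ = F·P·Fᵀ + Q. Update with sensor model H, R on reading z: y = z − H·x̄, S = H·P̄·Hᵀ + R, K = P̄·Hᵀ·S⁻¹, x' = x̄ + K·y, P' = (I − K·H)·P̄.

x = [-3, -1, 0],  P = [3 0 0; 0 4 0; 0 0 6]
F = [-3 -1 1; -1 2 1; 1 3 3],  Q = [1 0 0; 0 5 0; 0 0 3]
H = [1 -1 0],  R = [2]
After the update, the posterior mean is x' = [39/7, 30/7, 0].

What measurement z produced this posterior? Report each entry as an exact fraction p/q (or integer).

z = [1]

x̄ = F·x = [10, 1, -6]
P̄ = F·P·Fᵀ + Q = [38 7 -3; 7 30 39; -3 39 96]
S = H·P̄·Hᵀ + R = [56]
K = P̄·Hᵀ·S⁻¹ = [31/56; -23/56; -3/4]
x' − x̄ = [-31/7, 23/7, 6] = K·y
y = (KᵀK)⁻¹·Kᵀ·(x' − x̄) = [-8]
z = y + H·x̄ = [-8] + [9] = [1]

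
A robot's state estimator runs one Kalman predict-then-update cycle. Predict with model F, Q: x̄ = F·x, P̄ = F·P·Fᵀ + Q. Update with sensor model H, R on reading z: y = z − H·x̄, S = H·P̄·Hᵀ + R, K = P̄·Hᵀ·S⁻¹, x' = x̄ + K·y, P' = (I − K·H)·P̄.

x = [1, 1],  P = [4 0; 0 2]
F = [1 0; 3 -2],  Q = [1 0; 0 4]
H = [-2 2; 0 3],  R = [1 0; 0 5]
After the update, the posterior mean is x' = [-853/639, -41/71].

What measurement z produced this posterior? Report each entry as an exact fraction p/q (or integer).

x̄ = F·x = [1, 1]
P̄ = F·P·Fᵀ + Q = [5 12; 12 48]
S = H·P̄·Hᵀ + R = [117 216; 216 437]
K = P̄·Hᵀ·S⁻¹ = [-1658/4473 132/497; 40/497 144/497]
x' − x̄ = [-1492/639, -112/71] = K·y
y = (KᵀK)⁻¹·Kᵀ·(x' − x̄) = [2, -6]
z = y + H·x̄ = [2, -6] + [0, 3] = [2, -3]

z = [2, -3]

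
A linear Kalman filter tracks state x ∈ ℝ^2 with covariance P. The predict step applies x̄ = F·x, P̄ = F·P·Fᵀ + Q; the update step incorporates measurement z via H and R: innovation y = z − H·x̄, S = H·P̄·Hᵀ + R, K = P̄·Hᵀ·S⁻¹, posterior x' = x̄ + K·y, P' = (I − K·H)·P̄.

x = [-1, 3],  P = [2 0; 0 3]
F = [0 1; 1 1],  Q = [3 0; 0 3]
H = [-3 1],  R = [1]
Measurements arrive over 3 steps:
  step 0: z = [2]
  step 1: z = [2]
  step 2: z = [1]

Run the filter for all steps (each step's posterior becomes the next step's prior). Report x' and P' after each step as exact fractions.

step 0: x̄ = F·x = [3, 2]
step 0: P̄ = F·P·Fᵀ + Q = [6 3; 3 8]
step 0: y = z − H·x̄ = [9]
step 0: S = H·P̄·Hᵀ + R = [45]
step 0: K = P̄·Hᵀ·S⁻¹ = [-1/3; -1/45]
step 0: x' = x̄ + K·y = [0, 9/5]
step 0: P' = (I − K·H)·P̄ = [1 8/3; 8/3 359/45]
step 1: x̄ = F·x = [9/5, 9/5]
step 1: P̄ = F·P·Fᵀ + Q = [494/45 479/45; 479/45 779/45]
step 1: y = z − H·x̄ = [28/5]
step 1: S = H·P̄·Hᵀ + R = [2396/45]
step 1: K = P̄·Hᵀ·S⁻¹ = [-1003/2396; -329/1198]
step 1: x' = x̄ + K·y = [-326/599, 157/599]
step 1: P' = (I − K·H)·P̄ = [3947/2396 5419/1198; 5419/1198 7964/599]
step 2: x̄ = F·x = [157/599, -169/599]
step 2: P̄ = F·P·Fᵀ + Q = [9761/599 21347/1198; 21347/1198 64667/2396]
step 2: y = z − H·x̄ = [1239/599]
step 2: S = H·P̄·Hᵀ + R = [162295/2396]
step 2: K = P̄·Hᵀ·S⁻¹ = [-10634/23185; -12683/32459]
step 2: x' = x̄ + K·y = [-15919/23185, -5056/4637]
step 2: P' = (I − K·H)·P̄ = [47438/23185 26336/4637; 26336/4637 540373/32459]

step 0: x' = [0, 9/5], P' = [1 8/3; 8/3 359/45]
step 1: x' = [-326/599, 157/599], P' = [3947/2396 5419/1198; 5419/1198 7964/599]
step 2: x' = [-15919/23185, -5056/4637], P' = [47438/23185 26336/4637; 26336/4637 540373/32459]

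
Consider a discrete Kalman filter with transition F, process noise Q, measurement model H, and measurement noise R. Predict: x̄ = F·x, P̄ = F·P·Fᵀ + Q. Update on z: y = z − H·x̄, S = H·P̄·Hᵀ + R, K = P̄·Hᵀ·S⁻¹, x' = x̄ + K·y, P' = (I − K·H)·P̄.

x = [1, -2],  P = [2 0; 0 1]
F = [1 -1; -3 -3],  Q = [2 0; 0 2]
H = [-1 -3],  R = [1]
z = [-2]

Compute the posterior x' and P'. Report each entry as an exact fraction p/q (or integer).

x̄ = F·x = [3, 3]
P̄ = F·P·Fᵀ + Q = [5 -3; -3 29]
y = z − H·x̄ = [10]
S = H·P̄·Hᵀ + R = [249]
K = P̄·Hᵀ·S⁻¹ = [4/249; -28/83]
x' = x̄ + K·y = [787/249, -31/83]
P' = (I − K·H)·P̄ = [1229/249 -137/83; -137/83 55/83]

x' = [787/249, -31/83]
P' = [1229/249 -137/83; -137/83 55/83]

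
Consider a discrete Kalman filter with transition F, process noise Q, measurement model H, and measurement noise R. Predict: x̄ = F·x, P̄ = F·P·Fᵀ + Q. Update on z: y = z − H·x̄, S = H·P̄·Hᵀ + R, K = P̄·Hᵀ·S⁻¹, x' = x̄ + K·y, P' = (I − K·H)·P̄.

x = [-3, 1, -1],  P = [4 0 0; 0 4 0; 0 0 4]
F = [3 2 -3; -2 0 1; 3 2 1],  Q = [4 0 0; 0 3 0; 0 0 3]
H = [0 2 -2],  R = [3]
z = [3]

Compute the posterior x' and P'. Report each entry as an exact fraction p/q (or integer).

x̄ = F·x = [-4, 5, -8]
P̄ = F·P·Fᵀ + Q = [92 -36 40; -36 23 -20; 40 -20 59]
y = z − H·x̄ = [-23]
S = H·P̄·Hᵀ + R = [491]
K = P̄·Hᵀ·S⁻¹ = [-152/491; 86/491; -158/491]
x' = x̄ + K·y = [1532/491, 477/491, -294/491]
P' = (I − K·H)·P̄ = [22068/491 -4604/491 -4376/491; -4604/491 3897/491 3768/491; -4376/491 3768/491 4005/491]

x' = [1532/491, 477/491, -294/491]
P' = [22068/491 -4604/491 -4376/491; -4604/491 3897/491 3768/491; -4376/491 3768/491 4005/491]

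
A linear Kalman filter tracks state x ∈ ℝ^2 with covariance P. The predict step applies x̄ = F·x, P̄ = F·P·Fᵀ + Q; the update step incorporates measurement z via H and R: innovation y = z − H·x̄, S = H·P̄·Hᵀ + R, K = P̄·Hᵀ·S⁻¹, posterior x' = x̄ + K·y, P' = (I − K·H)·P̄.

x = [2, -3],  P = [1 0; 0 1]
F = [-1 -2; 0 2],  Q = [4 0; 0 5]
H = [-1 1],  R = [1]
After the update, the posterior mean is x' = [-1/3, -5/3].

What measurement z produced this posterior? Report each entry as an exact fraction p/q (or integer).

x̄ = F·x = [4, -6]
P̄ = F·P·Fᵀ + Q = [9 -4; -4 9]
S = H·P̄·Hᵀ + R = [27]
K = P̄·Hᵀ·S⁻¹ = [-13/27; 13/27]
x' − x̄ = [-13/3, 13/3] = K·y
y = (KᵀK)⁻¹·Kᵀ·(x' − x̄) = [9]
z = y + H·x̄ = [9] + [-10] = [-1]

z = [-1]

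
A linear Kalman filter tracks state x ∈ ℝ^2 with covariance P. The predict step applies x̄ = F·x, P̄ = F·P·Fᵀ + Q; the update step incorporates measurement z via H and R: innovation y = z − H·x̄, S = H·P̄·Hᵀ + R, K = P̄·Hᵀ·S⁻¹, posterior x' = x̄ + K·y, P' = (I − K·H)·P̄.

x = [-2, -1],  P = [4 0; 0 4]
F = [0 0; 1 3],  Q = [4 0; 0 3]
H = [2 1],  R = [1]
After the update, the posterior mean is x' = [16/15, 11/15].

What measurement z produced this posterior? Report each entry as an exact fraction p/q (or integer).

z = [3]

x̄ = F·x = [0, -5]
P̄ = F·P·Fᵀ + Q = [4 0; 0 43]
S = H·P̄·Hᵀ + R = [60]
K = P̄·Hᵀ·S⁻¹ = [2/15; 43/60]
x' − x̄ = [16/15, 86/15] = K·y
y = (KᵀK)⁻¹·Kᵀ·(x' − x̄) = [8]
z = y + H·x̄ = [8] + [-5] = [3]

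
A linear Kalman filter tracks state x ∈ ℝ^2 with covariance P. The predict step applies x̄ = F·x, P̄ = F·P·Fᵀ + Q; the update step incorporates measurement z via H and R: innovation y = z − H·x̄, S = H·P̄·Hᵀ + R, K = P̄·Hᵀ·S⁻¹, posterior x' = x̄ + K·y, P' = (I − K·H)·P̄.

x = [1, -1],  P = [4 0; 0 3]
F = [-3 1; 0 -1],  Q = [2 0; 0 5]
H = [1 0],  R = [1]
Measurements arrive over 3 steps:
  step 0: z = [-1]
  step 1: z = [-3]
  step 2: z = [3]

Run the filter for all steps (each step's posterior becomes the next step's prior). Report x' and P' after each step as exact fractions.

step 0: x̄ = F·x = [-4, 1]
step 0: P̄ = F·P·Fᵀ + Q = [41 -3; -3 8]
step 0: y = z − H·x̄ = [3]
step 0: S = H·P̄·Hᵀ + R = [42]
step 0: K = P̄·Hᵀ·S⁻¹ = [41/42; -1/14]
step 0: x' = x̄ + K·y = [-15/14, 11/14]
step 0: P' = (I − K·H)·P̄ = [41/42 -1/14; -1/14 109/14]
step 1: x̄ = F·x = [4, -11/14]
step 1: P̄ = F·P·Fᵀ + Q = [19 -8; -8 179/14]
step 1: y = z − H·x̄ = [-7]
step 1: S = H·P̄·Hᵀ + R = [20]
step 1: K = P̄·Hᵀ·S⁻¹ = [19/20; -2/5]
step 1: x' = x̄ + K·y = [-53/20, 141/70]
step 1: P' = (I − K·H)·P̄ = [19/20 -2/5; -2/5 671/70]
step 2: x̄ = F·x = [279/28, -141/70]
step 2: P̄ = F·P·Fᵀ + Q = [631/28 -151/14; -151/14 1021/70]
step 2: y = z − H·x̄ = [-195/28]
step 2: S = H·P̄·Hᵀ + R = [659/28]
step 2: K = P̄·Hᵀ·S⁻¹ = [631/659; -302/659]
step 2: x' = x̄ + K·y = [2172/659, 3879/3295]
step 2: P' = (I − K·H)·P̄ = [631/659 -302/659; -302/659 63547/6590]

step 0: x' = [-15/14, 11/14], P' = [41/42 -1/14; -1/14 109/14]
step 1: x' = [-53/20, 141/70], P' = [19/20 -2/5; -2/5 671/70]
step 2: x' = [2172/659, 3879/3295], P' = [631/659 -302/659; -302/659 63547/6590]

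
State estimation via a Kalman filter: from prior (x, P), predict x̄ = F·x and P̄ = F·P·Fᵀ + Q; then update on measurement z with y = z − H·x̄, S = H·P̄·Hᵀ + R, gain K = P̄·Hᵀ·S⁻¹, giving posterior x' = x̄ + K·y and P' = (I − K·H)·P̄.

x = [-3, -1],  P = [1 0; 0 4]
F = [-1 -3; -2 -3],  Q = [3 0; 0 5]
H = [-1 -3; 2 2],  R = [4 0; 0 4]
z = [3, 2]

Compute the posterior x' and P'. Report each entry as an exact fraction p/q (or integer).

x̄ = F·x = [6, 9]
P̄ = F·P·Fᵀ + Q = [40 38; 38 45]
y = z − H·x̄ = [36, -28]
S = H·P̄·Hᵀ + R = [677 -654; -654 648]
K = P̄·Hᵀ·S⁻¹ = [62/305 136/305; -59/183 -38/549]
x' = x̄ + K·y = [254/305, -367/549]
P' = (I − K·H)·P̄ = [532/305 -52/61; -52/61 392/549]

x' = [254/305, -367/549]
P' = [532/305 -52/61; -52/61 392/549]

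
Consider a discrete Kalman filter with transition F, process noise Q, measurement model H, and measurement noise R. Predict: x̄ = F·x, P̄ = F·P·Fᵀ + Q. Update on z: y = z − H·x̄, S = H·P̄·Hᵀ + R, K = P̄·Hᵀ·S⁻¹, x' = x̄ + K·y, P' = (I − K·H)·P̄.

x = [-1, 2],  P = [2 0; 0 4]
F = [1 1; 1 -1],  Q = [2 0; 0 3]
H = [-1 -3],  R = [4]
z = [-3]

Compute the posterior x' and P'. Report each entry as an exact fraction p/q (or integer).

x̄ = F·x = [1, -3]
P̄ = F·P·Fᵀ + Q = [8 -2; -2 9]
y = z − H·x̄ = [-11]
S = H·P̄·Hᵀ + R = [81]
K = P̄·Hᵀ·S⁻¹ = [-2/81; -25/81]
x' = x̄ + K·y = [103/81, 32/81]
P' = (I − K·H)·P̄ = [644/81 -212/81; -212/81 104/81]

x' = [103/81, 32/81]
P' = [644/81 -212/81; -212/81 104/81]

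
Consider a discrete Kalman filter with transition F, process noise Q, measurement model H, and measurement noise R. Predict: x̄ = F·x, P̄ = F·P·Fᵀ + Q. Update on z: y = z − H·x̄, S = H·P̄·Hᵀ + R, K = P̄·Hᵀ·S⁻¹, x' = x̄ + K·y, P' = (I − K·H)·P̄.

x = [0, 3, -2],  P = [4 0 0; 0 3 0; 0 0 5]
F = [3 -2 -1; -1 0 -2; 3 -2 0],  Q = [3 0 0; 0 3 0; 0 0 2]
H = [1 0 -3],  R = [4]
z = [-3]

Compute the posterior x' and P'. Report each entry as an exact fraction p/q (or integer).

x̄ = F·x = [-4, 4, -6]
P̄ = F·P·Fᵀ + Q = [56 -2 48; -2 27 -12; 48 -12 50]
y = z − H·x̄ = [-17]
S = H·P̄·Hᵀ + R = [222]
K = P̄·Hᵀ·S⁻¹ = [-44/111; 17/111; -17/37]
x' = x̄ + K·y = [304/111, 155/111, 67/37]
P' = (I − K·H)·P̄ = [2344/111 1274/111 280/37; 1274/111 2419/111 134/37; 280/37 134/37 116/37]

x' = [304/111, 155/111, 67/37]
P' = [2344/111 1274/111 280/37; 1274/111 2419/111 134/37; 280/37 134/37 116/37]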